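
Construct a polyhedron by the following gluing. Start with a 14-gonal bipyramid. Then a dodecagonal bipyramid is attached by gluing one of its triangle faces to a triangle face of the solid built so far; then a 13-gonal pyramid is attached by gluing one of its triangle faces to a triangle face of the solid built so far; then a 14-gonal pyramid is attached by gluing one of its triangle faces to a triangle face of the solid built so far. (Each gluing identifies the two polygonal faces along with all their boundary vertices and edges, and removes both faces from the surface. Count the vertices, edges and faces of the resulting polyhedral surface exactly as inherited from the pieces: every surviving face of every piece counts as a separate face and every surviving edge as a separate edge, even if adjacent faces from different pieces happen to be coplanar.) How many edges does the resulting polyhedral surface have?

A 14-gonal bipyramid: V=16, E=42, F=28.
Attach a dodecagonal bipyramid (V=14, E=36, F=24) along a 3-gon: merge 3 vertices and 3 edges, delete both glued faces → V=27, E=75, F=50.
Attach a 13-gonal pyramid (V=14, E=26, F=14) along a 3-gon: merge 3 vertices and 3 edges, delete both glued faces → V=38, E=98, F=62.
Attach a 14-gonal pyramid (V=15, E=28, F=15) along a 3-gon: merge 3 vertices and 3 edges, delete both glued faces → V=50, E=123, F=75.
Check: V − E + F = 50 − 123 + 75 = 2.

123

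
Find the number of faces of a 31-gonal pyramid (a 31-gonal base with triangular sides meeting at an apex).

A pyramid on an n-gon base has one n-gon and n triangles: V = 31 + 1 = 32, E = 2·31 = 62, F = 31 + 1 = 32.

32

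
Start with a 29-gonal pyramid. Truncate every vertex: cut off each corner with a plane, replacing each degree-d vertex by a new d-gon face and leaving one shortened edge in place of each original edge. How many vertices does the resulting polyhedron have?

116

The base solid has V = 30, E = 58, F = 30.
Truncation replaces each original edge-end by a new vertex, so V′ = 2E = 116.
Each original edge survives, and each old vertex of degree d contributes d new edges; summing degrees gives Σd = 2E, so E′ = E + 2E = 3E = 174.
Each original face survives and each original vertex becomes one new face: F′ = F + V = 60.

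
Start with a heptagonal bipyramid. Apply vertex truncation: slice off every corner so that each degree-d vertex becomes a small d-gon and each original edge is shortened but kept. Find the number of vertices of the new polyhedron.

The base solid has V = 9, E = 21, F = 14.
Truncation replaces each original edge-end by a new vertex, so V′ = 2E = 42.
Each original edge survives, and each old vertex of degree d contributes d new edges; summing degrees gives Σd = 2E, so E′ = E + 2E = 3E = 63.
Each original face survives and each original vertex becomes one new face: F′ = F + V = 23.

42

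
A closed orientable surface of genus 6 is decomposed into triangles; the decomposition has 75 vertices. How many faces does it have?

χ = 2 − 2·6 = -10, and every face is a triangle so 3F = 2E.
V − E + F = -10 with E = 3F/2 gives 75 − (3/2 − 1)·F = -10, so F = 170 and E = 255.

170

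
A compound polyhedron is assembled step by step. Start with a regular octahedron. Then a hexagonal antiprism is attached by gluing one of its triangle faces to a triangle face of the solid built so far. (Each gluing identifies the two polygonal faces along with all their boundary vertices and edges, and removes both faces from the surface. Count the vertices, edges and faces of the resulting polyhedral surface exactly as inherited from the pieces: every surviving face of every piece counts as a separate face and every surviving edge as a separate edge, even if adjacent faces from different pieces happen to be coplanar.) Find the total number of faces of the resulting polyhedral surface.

20

A regular octahedron: V=6, E=12, F=8.
Attach a hexagonal antiprism (V=12, E=24, F=14) along a 3-gon: merge 3 vertices and 3 edges, delete both glued faces → V=15, E=33, F=20.
Check: V − E + F = 15 − 33 + 20 = 2.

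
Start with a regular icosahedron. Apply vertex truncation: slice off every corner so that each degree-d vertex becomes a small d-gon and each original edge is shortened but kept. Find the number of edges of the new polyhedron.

The base solid has V = 12, E = 30, F = 20.
Truncation replaces each original edge-end by a new vertex, so V′ = 2E = 60.
Each original edge survives, and each old vertex of degree d contributes d new edges; summing degrees gives Σd = 2E, so E′ = E + 2E = 3E = 90.
Each original face survives and each original vertex becomes one new face: F′ = F + V = 32.

90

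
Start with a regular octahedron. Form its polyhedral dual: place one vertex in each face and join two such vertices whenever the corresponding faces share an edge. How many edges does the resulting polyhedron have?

The base solid has V = 6, E = 12, F = 8.
The dual swaps V and F and preserves E: V′ = F = 8, E′ = E = 12, F′ = V = 6.

12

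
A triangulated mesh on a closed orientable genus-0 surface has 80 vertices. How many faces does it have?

χ = 2 − 2·0 = 2, and every face is a triangle so 3F = 2E.
V − E + F = 2 with E = 3F/2 gives 80 − (3/2 − 1)·F = 2, so F = 156 and E = 234.

156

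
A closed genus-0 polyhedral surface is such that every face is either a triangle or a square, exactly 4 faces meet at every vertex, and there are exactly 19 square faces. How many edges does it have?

Let x be the number of triangles; then F = 19 + x.
Edge–face incidences: 2E = 4·19 + 3·x = 76 + 3x.
Every vertex has degree 4, so 4V = 2E.
Euler: V − E + F = 2 ⇒ (2E)/4 − E + (19 + x) = 2.
Multiply by 8: 2·(2E) − 4·(2E) + 8·(19 + x) = 16, i.e. 152 + 8x − 2·(76 + 3x) = 16.
Collecting terms: 2x = 16, so x = 8.
Then 2E = 76 + 3·8 = 100, so E = 50, V = 2E/4 = 25, F = 19 + 8 = 27.

50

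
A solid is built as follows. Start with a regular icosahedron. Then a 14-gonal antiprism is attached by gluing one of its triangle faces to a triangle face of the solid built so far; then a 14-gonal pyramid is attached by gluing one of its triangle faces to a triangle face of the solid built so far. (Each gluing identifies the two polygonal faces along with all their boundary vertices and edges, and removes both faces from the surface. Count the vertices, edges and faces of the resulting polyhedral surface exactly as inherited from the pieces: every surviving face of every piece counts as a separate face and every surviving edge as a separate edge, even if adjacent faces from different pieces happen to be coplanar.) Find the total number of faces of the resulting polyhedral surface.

61

A regular icosahedron: V=12, E=30, F=20.
Attach a 14-gonal antiprism (V=28, E=56, F=30) along a 3-gon: merge 3 vertices and 3 edges, delete both glued faces → V=37, E=83, F=48.
Attach a 14-gonal pyramid (V=15, E=28, F=15) along a 3-gon: merge 3 vertices and 3 edges, delete both glued faces → V=49, E=108, F=61.
Check: V − E + F = 49 − 108 + 61 = 2.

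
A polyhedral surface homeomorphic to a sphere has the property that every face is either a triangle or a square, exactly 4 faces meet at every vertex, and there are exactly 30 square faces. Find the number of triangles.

Let x be the number of triangles; then F = 30 + x.
Edge–face incidences: 2E = 4·30 + 3·x = 120 + 3x.
Every vertex has degree 4, so 4V = 2E.
Euler: V − E + F = 2 ⇒ (2E)/4 − E + (30 + x) = 2.
Multiply by 8: 2·(2E) − 4·(2E) + 8·(30 + x) = 16, i.e. 240 + 8x − 2·(120 + 3x) = 16.
Collecting terms: 2x = 16, so x = 8.
Then 2E = 120 + 3·8 = 144, so E = 72, V = 2E/4 = 36, F = 30 + 8 = 38.

8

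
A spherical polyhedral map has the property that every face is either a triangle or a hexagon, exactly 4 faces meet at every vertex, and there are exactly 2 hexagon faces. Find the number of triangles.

Let x be the number of triangles; then F = 2 + x.
Edge–face incidences: 2E = 6·2 + 3·x = 12 + 3x.
Every vertex has degree 4, so 4V = 2E.
Euler: V − E + F = 2 ⇒ (2E)/4 − E + (2 + x) = 2.
Multiply by 8: 2·(2E) − 4·(2E) + 8·(2 + x) = 16, i.e. 16 + 8x − 2·(12 + 3x) = 16.
Collecting terms: 2x − 8 = 16, so 2x = 24, so x = 12.
Then 2E = 12 + 3·12 = 48, so E = 24, V = 2E/4 = 12, F = 2 + 12 = 14.

12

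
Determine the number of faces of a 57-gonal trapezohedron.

114

The n-trapezohedron (dual of the n-antiprism) has V = 2·57 + 2 = 116, E = 4·57 = 228, F = 2·57 = 114.
Check: V − E + F = 116 − 228 + 114 = 2.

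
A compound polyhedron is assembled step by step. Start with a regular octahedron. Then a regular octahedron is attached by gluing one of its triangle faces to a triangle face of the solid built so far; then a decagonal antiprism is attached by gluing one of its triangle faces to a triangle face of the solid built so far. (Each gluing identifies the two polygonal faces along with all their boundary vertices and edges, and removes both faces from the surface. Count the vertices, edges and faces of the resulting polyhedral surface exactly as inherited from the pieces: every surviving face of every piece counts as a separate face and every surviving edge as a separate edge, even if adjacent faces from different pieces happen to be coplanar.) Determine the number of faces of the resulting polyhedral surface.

A regular octahedron: V=6, E=12, F=8.
Attach a regular octahedron (V=6, E=12, F=8) along a 3-gon: merge 3 vertices and 3 edges, delete both glued faces → V=9, E=21, F=14.
Attach a decagonal antiprism (V=20, E=40, F=22) along a 3-gon: merge 3 vertices and 3 edges, delete both glued faces → V=26, E=58, F=34.
Check: V − E + F = 26 − 58 + 34 = 2.

34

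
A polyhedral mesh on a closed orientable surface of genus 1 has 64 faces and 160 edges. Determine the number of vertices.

For a closed orientable surface of genus 1, χ = 2 − 2·1 = 0.
V = 0 + E − F = 0 + 160 − 64 = 96.

96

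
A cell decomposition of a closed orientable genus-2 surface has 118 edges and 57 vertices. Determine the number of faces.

For a closed orientable surface of genus 2, χ = 2 − 2·2 = -2.
F = -2 − V + E = -2 − 57 + 118 = 59.

59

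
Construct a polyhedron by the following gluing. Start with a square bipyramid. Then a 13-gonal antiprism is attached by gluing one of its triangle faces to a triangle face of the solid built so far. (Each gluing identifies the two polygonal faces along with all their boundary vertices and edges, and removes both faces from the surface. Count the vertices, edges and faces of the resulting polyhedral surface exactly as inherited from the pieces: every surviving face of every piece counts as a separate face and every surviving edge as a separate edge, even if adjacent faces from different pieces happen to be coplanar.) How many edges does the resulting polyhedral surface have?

A square bipyramid: V=6, E=12, F=8.
Attach a 13-gonal antiprism (V=26, E=52, F=28) along a 3-gon: merge 3 vertices and 3 edges, delete both glued faces → V=29, E=61, F=34.
Check: V − E + F = 29 − 61 + 34 = 2.

61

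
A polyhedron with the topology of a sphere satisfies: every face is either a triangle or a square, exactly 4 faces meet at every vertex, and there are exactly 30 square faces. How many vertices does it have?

Let x be the number of triangles; then F = 30 + x.
Edge–face incidences: 2E = 4·30 + 3·x = 120 + 3x.
Every vertex has degree 4, so 4V = 2E.
Euler: V − E + F = 2 ⇒ (2E)/4 − E + (30 + x) = 2.
Multiply by 8: 2·(2E) − 4·(2E) + 8·(30 + x) = 16, i.e. 240 + 8x − 2·(120 + 3x) = 16.
Collecting terms: 2x = 16, so x = 8.
Then 2E = 120 + 3·8 = 144, so E = 72, V = 2E/4 = 36, F = 30 + 8 = 38.

36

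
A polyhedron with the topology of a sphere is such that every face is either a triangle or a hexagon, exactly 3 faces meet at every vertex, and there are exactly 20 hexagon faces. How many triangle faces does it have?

Let x be the number of triangles; then F = 20 + x.
Edge–face incidences: 2E = 6·20 + 3·x = 120 + 3x.
Every vertex has degree 3, so 3V = 2E.
Euler: V − E + F = 2 ⇒ (2E)/3 − E + (20 + x) = 2.
Multiply by 6: 2·(2E) − 3·(2E) + 6·(20 + x) = 12, i.e. 120 + 6x − (120 + 3x) = 12.
Collecting terms: 3x = 12, so x = 4.
Then 2E = 120 + 3·4 = 132, so E = 66, V = 2E/3 = 44, F = 20 + 4 = 24.

4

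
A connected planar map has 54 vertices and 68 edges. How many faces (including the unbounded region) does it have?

16

Euler's formula for a connected plane graph: V − E + F = 2, so F = 2 − 54 + 68 = 16.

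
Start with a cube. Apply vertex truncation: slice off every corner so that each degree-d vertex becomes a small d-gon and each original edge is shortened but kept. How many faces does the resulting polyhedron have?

14

The base solid has V = 8, E = 12, F = 6.
Truncation replaces each original edge-end by a new vertex, so V′ = 2E = 24.
Each original edge survives, and each old vertex of degree d contributes d new edges; summing degrees gives Σd = 2E, so E′ = E + 2E = 3E = 36.
Each original face survives and each original vertex becomes one new face: F′ = F + V = 14.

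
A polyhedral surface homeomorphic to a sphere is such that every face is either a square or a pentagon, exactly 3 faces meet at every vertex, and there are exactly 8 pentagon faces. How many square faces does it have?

Let x be the number of squares; then F = 8 + x.
Edge–face incidences: 2E = 5·8 + 4·x = 40 + 4x.
Every vertex has degree 3, so 3V = 2E.
Euler: V − E + F = 2 ⇒ (2E)/3 − E + (8 + x) = 2.
Multiply by 6: 2·(2E) − 3·(2E) + 6·(8 + x) = 12, i.e. 48 + 6x − (40 + 4x) = 12.
Collecting terms: 2x + 8 = 12, so 2x = 4, so x = 2.
Then 2E = 40 + 4·2 = 48, so E = 24, V = 2E/3 = 16, F = 8 + 2 = 10.

2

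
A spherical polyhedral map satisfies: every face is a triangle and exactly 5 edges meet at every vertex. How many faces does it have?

Each face has 3 edges and each edge borders two faces, so 2E = 3F.
Each vertex has degree 5, so 5V = 2E and hence V = 3F/5.
Euler: V − E + F = 2 ⇒ (3F/5) − (3F/2) + F = 2.
Multiply by 10: (6 − 15 + 10)F = 20, i.e. 1F = 20.
So F = 20, E = 3·20/2 = 30, V = 3·20/5 = 12.

20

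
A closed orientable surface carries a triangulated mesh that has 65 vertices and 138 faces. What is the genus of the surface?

3

Every face is a triangle, so 2E = 3·138 = 414, giving E = 207.
χ = V − E + F = 65 − 207 + 138 = -4.
For a closed orientable surface χ = 2 − 2g, so g = (2 − (-4))/2 = 3.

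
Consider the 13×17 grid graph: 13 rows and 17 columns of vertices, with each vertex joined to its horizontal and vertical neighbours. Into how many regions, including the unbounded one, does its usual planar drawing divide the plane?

The grid has V = 13·17 = 221 vertices and E = 13·16 + 17·12 = 412 edges.
F = 2 − V + E = 2 − 221 + 412 = 193.

193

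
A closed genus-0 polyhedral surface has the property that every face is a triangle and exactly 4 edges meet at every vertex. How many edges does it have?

12

Each face has 3 edges and each edge borders two faces, so 2E = 3F.
Each vertex has degree 4, so 4V = 2E and hence V = 3F/4.
Euler: V − E + F = 2 ⇒ (3F/4) − (3F/2) + F = 2.
Multiply by 8: (6 − 12 + 8)F = 16, i.e. 2F = 16.
So F = 8, E = 3·8/2 = 12, V = 3·8/4 = 6.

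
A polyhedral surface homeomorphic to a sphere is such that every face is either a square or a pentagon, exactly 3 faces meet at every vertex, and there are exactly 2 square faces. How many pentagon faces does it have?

Let x be the number of pentagons; then F = 2 + x.
Edge–face incidences: 2E = 4·2 + 5·x = 8 + 5x.
Every vertex has degree 3, so 3V = 2E.
Euler: V − E + F = 2 ⇒ (2E)/3 − E + (2 + x) = 2.
Multiply by 6: 2·(2E) − 3·(2E) + 6·(2 + x) = 12, i.e. 12 + 6x − (8 + 5x) = 12.
Collecting terms: x + 4 = 12, so x = 8.
Then 2E = 8 + 5·8 = 48, so E = 24, V = 2E/3 = 16, F = 2 + 8 = 10.

8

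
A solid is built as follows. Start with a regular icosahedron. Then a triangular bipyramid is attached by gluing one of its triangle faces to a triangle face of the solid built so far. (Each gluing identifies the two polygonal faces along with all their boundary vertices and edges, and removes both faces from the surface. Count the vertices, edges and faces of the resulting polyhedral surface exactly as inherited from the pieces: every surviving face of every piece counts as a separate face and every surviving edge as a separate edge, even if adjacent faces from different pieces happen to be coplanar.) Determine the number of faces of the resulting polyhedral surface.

A regular icosahedron: V=12, E=30, F=20.
Attach a triangular bipyramid (V=5, E=9, F=6) along a 3-gon: merge 3 vertices and 3 edges, delete both glued faces → V=14, E=36, F=24.
Check: V − E + F = 14 − 36 + 24 = 2.

24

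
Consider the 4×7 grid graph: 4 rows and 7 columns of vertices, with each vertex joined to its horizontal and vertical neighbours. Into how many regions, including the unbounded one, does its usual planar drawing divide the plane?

19

The grid has V = 4·7 = 28 vertices and E = 4·6 + 7·3 = 45 edges.
F = 2 − V + E = 2 − 28 + 45 = 19.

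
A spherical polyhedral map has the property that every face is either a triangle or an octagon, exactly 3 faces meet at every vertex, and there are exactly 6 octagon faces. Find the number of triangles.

Let x be the number of triangles; then F = 6 + x.
Edge–face incidences: 2E = 8·6 + 3·x = 48 + 3x.
Every vertex has degree 3, so 3V = 2E.
Euler: V − E + F = 2 ⇒ (2E)/3 − E + (6 + x) = 2.
Multiply by 6: 2·(2E) − 3·(2E) + 6·(6 + x) = 12, i.e. 36 + 6x − (48 + 3x) = 12.
Collecting terms: 3x − 12 = 12, so 3x = 24, so x = 8.
Then 2E = 48 + 3·8 = 72, so E = 36, V = 2E/3 = 24, F = 6 + 8 = 14.

8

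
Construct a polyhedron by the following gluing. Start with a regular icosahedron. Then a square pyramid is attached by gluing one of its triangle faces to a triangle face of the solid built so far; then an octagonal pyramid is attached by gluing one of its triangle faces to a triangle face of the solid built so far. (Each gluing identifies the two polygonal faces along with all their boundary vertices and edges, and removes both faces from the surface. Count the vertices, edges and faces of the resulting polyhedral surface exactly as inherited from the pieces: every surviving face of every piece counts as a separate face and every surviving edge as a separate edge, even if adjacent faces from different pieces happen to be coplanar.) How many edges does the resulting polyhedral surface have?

A regular icosahedron: V=12, E=30, F=20.
Attach a square pyramid (V=5, E=8, F=5) along a 3-gon: merge 3 vertices and 3 edges, delete both glued faces → V=14, E=35, F=23.
Attach an octagonal pyramid (V=9, E=16, F=9) along a 3-gon: merge 3 vertices and 3 edges, delete both glued faces → V=20, E=48, F=30.
Check: V − E + F = 20 − 48 + 30 = 2.

48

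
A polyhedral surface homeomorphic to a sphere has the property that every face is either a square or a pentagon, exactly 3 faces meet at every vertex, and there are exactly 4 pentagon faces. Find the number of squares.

4

Let x be the number of squares; then F = 4 + x.
Edge–face incidences: 2E = 5·4 + 4·x = 20 + 4x.
Every vertex has degree 3, so 3V = 2E.
Euler: V − E + F = 2 ⇒ (2E)/3 − E + (4 + x) = 2.
Multiply by 6: 2·(2E) − 3·(2E) + 6·(4 + x) = 12, i.e. 24 + 6x − (20 + 4x) = 12.
Collecting terms: 2x + 4 = 12, so 2x = 8, so x = 4.
Then 2E = 20 + 4·4 = 36, so E = 18, V = 2E/3 = 12, F = 4 + 4 = 8.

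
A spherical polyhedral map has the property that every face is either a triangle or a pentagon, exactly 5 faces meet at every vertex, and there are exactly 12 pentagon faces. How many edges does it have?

Let x be the number of triangles; then F = 12 + x.
Edge–face incidences: 2E = 5·12 + 3·x = 60 + 3x.
Every vertex has degree 5, so 5V = 2E.
Euler: V − E + F = 2 ⇒ (2E)/5 − E + (12 + x) = 2.
Multiply by 10: 2·(2E) − 5·(2E) + 10·(12 + x) = 20, i.e. 120 + 10x − 3·(60 + 3x) = 20.
Collecting terms: x − 60 = 20, so x = 80.
Then 2E = 60 + 3·80 = 300, so E = 150, V = 2E/5 = 60, F = 12 + 80 = 92.

150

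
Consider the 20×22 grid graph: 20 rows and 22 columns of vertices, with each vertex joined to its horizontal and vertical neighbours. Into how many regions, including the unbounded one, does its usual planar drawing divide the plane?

400

The grid has V = 20·22 = 440 vertices and E = 20·21 + 22·19 = 838 edges.
F = 2 − V + E = 2 − 440 + 838 = 400.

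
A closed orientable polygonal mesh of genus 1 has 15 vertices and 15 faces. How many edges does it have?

30

For a closed orientable surface of genus 1, χ = 2 − 2·1 = 0.
E = V + F − (0) = 15 + 15 − (0) = 30.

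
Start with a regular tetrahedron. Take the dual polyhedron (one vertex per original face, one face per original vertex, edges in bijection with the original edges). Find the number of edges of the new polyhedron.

The base solid has V = 4, E = 6, F = 4.
The dual swaps V and F and preserves E: V′ = F = 4, E′ = E = 6, F′ = V = 4.

6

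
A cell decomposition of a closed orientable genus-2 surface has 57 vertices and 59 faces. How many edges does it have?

For a closed orientable surface of genus 2, χ = 2 − 2·2 = -2.
E = V + F − (-2) = 57 + 59 − (-2) = 118.

118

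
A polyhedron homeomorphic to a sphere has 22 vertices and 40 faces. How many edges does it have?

Here V − E + F = 2.
E = V + F − (2) = 22 + 40 − (2) = 60.

60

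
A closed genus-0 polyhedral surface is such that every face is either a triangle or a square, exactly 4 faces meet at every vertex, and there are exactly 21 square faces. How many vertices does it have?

Let x be the number of triangles; then F = 21 + x.
Edge–face incidences: 2E = 4·21 + 3·x = 84 + 3x.
Every vertex has degree 4, so 4V = 2E.
Euler: V − E + F = 2 ⇒ (2E)/4 − E + (21 + x) = 2.
Multiply by 8: 2·(2E) − 4·(2E) + 8·(21 + x) = 16, i.e. 168 + 8x − 2·(84 + 3x) = 16.
Collecting terms: 2x = 16, so x = 8.
Then 2E = 84 + 3·8 = 108, so E = 54, V = 2E/4 = 27, F = 21 + 8 = 29.

27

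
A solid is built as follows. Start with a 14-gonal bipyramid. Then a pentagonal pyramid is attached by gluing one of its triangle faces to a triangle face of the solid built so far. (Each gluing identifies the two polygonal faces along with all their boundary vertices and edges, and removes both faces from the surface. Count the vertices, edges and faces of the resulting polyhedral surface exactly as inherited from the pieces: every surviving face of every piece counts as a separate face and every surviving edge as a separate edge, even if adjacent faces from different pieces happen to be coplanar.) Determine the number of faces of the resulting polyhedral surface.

A 14-gonal bipyramid: V=16, E=42, F=28.
Attach a pentagonal pyramid (V=6, E=10, F=6) along a 3-gon: merge 3 vertices and 3 edges, delete both glued faces → V=19, E=49, F=32.
Check: V − E + F = 19 − 49 + 32 = 2.

32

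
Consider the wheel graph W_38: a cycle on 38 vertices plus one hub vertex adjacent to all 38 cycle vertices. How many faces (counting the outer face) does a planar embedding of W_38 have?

W_38 has V = 38 + 1 = 39 vertices and E = 2·38 = 76 edges.
By Euler's formula F = 2 − V + E = 2 − 39 + 76 = 39.

39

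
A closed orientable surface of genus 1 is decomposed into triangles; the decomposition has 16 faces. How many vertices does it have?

8

χ = 2 − 2·1 = 0, and every face is a triangle so 3F = 2E.
E = 3·16/2 = 24. Then V = 0 + E − F = 0 + 24 − 16 = 8.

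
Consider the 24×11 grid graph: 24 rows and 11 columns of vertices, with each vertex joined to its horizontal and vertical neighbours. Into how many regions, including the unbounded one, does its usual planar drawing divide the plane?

231

The grid has V = 24·11 = 264 vertices and E = 24·10 + 11·23 = 493 edges.
F = 2 − V + E = 2 − 264 + 493 = 231.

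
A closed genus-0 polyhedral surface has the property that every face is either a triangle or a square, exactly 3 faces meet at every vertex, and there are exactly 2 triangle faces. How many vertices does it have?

Let x be the number of squares; then F = 2 + x.
Edge–face incidences: 2E = 3·2 + 4·x = 6 + 4x.
Every vertex has degree 3, so 3V = 2E.
Euler: V − E + F = 2 ⇒ (2E)/3 − E + (2 + x) = 2.
Multiply by 6: 2·(2E) − 3·(2E) + 6·(2 + x) = 12, i.e. 12 + 6x − (6 + 4x) = 12.
Collecting terms: 2x + 6 = 12, so 2x = 6, so x = 3.
Then 2E = 6 + 4·3 = 18, so E = 9, V = 2E/3 = 6, F = 2 + 3 = 5.

6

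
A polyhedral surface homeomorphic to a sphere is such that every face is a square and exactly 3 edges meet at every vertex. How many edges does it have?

Each face has 4 edges and each edge borders two faces, so 2E = 4F.
Each vertex has degree 3, so 3V = 2E and hence V = 4F/3.
Euler: V − E + F = 2 ⇒ (4F/3) − (4F/2) + F = 2.
Multiply by 6: (8 − 12 + 6)F = 12, i.e. 2F = 12.
So F = 6, E = 4·6/2 = 12, V = 4·6/3 = 8.

12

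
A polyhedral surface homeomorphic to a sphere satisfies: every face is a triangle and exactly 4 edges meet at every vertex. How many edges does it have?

Each face has 3 edges and each edge borders two faces, so 2E = 3F.
Each vertex has degree 4, so 4V = 2E and hence V = 3F/4.
Euler: V − E + F = 2 ⇒ (3F/4) − (3F/2) + F = 2.
Multiply by 8: (6 − 12 + 8)F = 16, i.e. 2F = 16.
So F = 8, E = 3·8/2 = 12, V = 3·8/4 = 6.

12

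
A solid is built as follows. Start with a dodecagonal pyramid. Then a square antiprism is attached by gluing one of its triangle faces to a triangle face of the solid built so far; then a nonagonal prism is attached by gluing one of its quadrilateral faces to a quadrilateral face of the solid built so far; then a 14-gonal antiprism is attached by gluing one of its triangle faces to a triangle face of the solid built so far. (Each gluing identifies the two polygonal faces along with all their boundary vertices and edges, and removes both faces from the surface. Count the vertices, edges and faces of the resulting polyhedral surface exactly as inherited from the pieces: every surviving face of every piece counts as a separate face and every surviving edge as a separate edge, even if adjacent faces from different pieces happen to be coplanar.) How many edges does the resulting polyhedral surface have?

A dodecagonal pyramid: V=13, E=24, F=13.
Attach a square antiprism (V=8, E=16, F=10) along a 3-gon: merge 3 vertices and 3 edges, delete both glued faces → V=18, E=37, F=21.
Attach a nonagonal prism (V=18, E=27, F=11) along a 4-gon: merge 4 vertices and 4 edges, delete both glued faces → V=32, E=60, F=30.
Attach a 14-gonal antiprism (V=28, E=56, F=30) along a 3-gon: merge 3 vertices and 3 edges, delete both glued faces → V=57, E=113, F=58.
Check: V − E + F = 57 − 113 + 58 = 2.

113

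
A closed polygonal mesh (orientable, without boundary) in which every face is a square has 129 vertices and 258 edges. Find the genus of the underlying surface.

Every face is a square and each edge borders two faces, so 4F = 2·258, giving F = 129.
χ = V − E + F = 129 − 258 + 129 = 0.
For a closed orientable surface χ = 2 − 2g, so g = (2 − (0))/2 = 1.

1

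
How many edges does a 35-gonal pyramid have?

70

A pyramid on an n-gon base has one n-gon and n triangles: V = 35 + 1 = 36, E = 2·35 = 70, F = 35 + 1 = 36.
Check: V − E + F = 36 − 70 + 36 = 2.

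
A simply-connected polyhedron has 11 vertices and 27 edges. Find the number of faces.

18

Here V − E + F = 2.
F = 2 − V + E = 2 − 11 + 27 = 18.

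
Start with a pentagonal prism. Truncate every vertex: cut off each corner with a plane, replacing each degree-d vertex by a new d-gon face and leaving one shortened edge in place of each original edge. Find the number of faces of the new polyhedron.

17

The base solid has V = 10, E = 15, F = 7.
Truncation replaces each original edge-end by a new vertex, so V′ = 2E = 30.
Each original edge survives, and each old vertex of degree d contributes d new edges; summing degrees gives Σd = 2E, so E′ = E + 2E = 3E = 45.
Each original face survives and each original vertex becomes one new face: F′ = F + V = 17.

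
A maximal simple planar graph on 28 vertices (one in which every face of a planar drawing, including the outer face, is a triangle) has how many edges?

78

In a plane triangulation 3F = 2E and V − E + F = 2, so E = 3V − 6 = 3·28 − 6 = 78.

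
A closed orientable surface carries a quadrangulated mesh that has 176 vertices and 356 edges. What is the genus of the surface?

2

Every face is a square and each edge borders two faces, so 4F = 2·356, giving F = 178.
χ = V − E + F = 176 − 356 + 178 = -2.
For a closed orientable surface χ = 2 − 2g, so g = (2 − (-2))/2 = 2.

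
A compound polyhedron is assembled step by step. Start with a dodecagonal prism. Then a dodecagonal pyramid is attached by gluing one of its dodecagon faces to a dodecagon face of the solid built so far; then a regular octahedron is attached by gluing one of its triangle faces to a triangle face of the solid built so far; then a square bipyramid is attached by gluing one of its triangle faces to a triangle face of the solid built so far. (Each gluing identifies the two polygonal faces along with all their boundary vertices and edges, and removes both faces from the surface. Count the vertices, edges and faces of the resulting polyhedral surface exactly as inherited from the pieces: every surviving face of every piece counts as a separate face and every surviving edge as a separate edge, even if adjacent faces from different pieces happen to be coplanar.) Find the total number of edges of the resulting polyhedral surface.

A dodecagonal prism: V=24, E=36, F=14.
Attach a dodecagonal pyramid (V=13, E=24, F=13) along a 12-gon: merge 12 vertices and 12 edges, delete both glued faces → V=25, E=48, F=25.
Attach a regular octahedron (V=6, E=12, F=8) along a 3-gon: merge 3 vertices and 3 edges, delete both glued faces → V=28, E=57, F=31.
Attach a square bipyramid (V=6, E=12, F=8) along a 3-gon: merge 3 vertices and 3 edges, delete both glued faces → V=31, E=66, F=37.
Check: V − E + F = 31 − 66 + 37 = 2.

66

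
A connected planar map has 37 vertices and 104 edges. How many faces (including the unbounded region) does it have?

69

Euler's formula for a connected plane graph: V − E + F = 2, so F = 2 − 37 + 104 = 69.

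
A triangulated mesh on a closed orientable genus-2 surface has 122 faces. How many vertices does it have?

χ = 2 − 2·2 = -2, and every face is a triangle so 3F = 2E.
E = 3·122/2 = 183. Then V = -2 + E − F = -2 + 183 − 122 = 59.

59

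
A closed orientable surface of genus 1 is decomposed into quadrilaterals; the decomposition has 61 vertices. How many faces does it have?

χ = 2 − 2·1 = 0, and every face is a square so 4F = 2E.
V − E + F = 0 with E = 4F/2 gives 61 − (4/2 − 1)·F = 0, so F = 61 and E = 122.

61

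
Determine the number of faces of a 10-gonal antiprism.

An antiprism on an n-gon has two n-gon caps and 2n triangles: V = 2·10 = 20, E = 4·10 = 40, F = 2·10 + 2 = 22.

22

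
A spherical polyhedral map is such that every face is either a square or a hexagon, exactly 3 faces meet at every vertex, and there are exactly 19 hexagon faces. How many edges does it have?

Let x be the number of squares; then F = 19 + x.
Edge–face incidences: 2E = 6·19 + 4·x = 114 + 4x.
Every vertex has degree 3, so 3V = 2E.
Euler: V − E + F = 2 ⇒ (2E)/3 − E + (19 + x) = 2.
Multiply by 6: 2·(2E) − 3·(2E) + 6·(19 + x) = 12, i.e. 114 + 6x − (114 + 4x) = 12.
Collecting terms: 2x = 12, so x = 6.
Then 2E = 114 + 4·6 = 138, so E = 69, V = 2E/3 = 46, F = 19 + 6 = 25.

69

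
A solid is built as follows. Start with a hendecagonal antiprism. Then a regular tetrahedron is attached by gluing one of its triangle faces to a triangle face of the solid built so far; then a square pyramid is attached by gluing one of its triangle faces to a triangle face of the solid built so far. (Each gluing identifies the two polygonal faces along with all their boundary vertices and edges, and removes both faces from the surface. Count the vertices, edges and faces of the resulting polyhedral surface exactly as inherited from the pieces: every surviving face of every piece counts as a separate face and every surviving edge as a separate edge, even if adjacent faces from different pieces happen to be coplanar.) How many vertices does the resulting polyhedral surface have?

25

A hendecagonal antiprism: V=22, E=44, F=24.
Attach a regular tetrahedron (V=4, E=6, F=4) along a 3-gon: merge 3 vertices and 3 edges, delete both glued faces → V=23, E=47, F=26.
Attach a square pyramid (V=5, E=8, F=5) along a 3-gon: merge 3 vertices and 3 edges, delete both glued faces → V=25, E=52, F=29.
Check: V − E + F = 25 − 52 + 29 = 2.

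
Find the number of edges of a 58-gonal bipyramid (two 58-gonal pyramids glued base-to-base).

174

A bipyramid over an n-gon has 2n triangular faces and n + 2 vertices: V = 58 + 2 = 60, E = 3·58 = 174, F = 2·58 = 116.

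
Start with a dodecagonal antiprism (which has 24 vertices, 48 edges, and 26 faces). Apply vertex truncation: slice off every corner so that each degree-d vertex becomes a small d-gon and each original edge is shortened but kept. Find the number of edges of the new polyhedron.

Truncation replaces each original edge-end by a new vertex, so V′ = 2E = 96.
Each original edge survives, and each old vertex of degree d contributes d new edges; summing degrees gives Σd = 2E, so E′ = E + 2E = 3E = 144.
Each original face survives and each original vertex becomes one new face: F′ = F + V = 50.

144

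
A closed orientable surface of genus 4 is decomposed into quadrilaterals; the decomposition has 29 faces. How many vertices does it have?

χ = 2 − 2·4 = -6, and every face is a square so 4F = 2E.
E = 4·29/2 = 58. Then V = -6 + E − F = -6 + 58 − 29 = 23.

23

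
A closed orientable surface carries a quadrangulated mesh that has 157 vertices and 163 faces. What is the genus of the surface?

4

Every face is a square, so 2E = 4·163 = 652, giving E = 326.
χ = V − E + F = 157 − 326 + 163 = -6.
For a closed orientable surface χ = 2 − 2g, so g = (2 − (-6))/2 = 4.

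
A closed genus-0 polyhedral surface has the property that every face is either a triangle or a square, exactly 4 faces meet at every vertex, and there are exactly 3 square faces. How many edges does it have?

18

Let x be the number of triangles; then F = 3 + x.
Edge–face incidences: 2E = 4·3 + 3·x = 12 + 3x.
Every vertex has degree 4, so 4V = 2E.
Euler: V − E + F = 2 ⇒ (2E)/4 − E + (3 + x) = 2.
Multiply by 8: 2·(2E) − 4·(2E) + 8·(3 + x) = 16, i.e. 24 + 8x − 2·(12 + 3x) = 16.
Collecting terms: 2x = 16, so x = 8.
Then 2E = 12 + 3·8 = 36, so E = 18, V = 2E/4 = 9, F = 3 + 8 = 11.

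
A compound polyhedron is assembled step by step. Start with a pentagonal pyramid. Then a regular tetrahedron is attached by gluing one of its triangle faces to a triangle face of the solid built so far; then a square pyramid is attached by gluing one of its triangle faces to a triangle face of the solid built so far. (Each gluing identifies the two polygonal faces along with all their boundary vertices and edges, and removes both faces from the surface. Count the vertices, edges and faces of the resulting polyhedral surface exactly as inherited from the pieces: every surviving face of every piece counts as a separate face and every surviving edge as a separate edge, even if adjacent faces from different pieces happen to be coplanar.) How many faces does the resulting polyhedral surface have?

11

A pentagonal pyramid: V=6, E=10, F=6.
Attach a regular tetrahedron (V=4, E=6, F=4) along a 3-gon: merge 3 vertices and 3 edges, delete both glued faces → V=7, E=13, F=8.
Attach a square pyramid (V=5, E=8, F=5) along a 3-gon: merge 3 vertices and 3 edges, delete both glued faces → V=9, E=18, F=11.
Check: V − E + F = 9 − 18 + 11 = 2.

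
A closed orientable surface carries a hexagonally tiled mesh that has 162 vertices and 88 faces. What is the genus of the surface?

8

Every face is a hexagon, so 2E = 6·88 = 528, giving E = 264.
χ = V − E + F = 162 − 264 + 88 = -14.
For a closed orientable surface χ = 2 − 2g, so g = (2 − (-14))/2 = 8.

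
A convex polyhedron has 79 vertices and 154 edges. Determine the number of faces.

Here V − E + F = 2.
F = 2 − V + E = 2 − 79 + 154 = 77.

77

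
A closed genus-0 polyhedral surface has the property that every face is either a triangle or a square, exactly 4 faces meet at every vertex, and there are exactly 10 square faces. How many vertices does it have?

Let x be the number of triangles; then F = 10 + x.
Edge–face incidences: 2E = 4·10 + 3·x = 40 + 3x.
Every vertex has degree 4, so 4V = 2E.
Euler: V − E + F = 2 ⇒ (2E)/4 − E + (10 + x) = 2.
Multiply by 8: 2·(2E) − 4·(2E) + 8·(10 + x) = 16, i.e. 80 + 8x − 2·(40 + 3x) = 16.
Collecting terms: 2x = 16, so x = 8.
Then 2E = 40 + 3·8 = 64, so E = 32, V = 2E/4 = 16, F = 10 + 8 = 18.

16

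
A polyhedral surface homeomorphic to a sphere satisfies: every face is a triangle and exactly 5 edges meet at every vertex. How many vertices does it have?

Each face has 3 edges and each edge borders two faces, so 2E = 3F.
Each vertex has degree 5, so 5V = 2E and hence V = 3F/5.
Euler: V − E + F = 2 ⇒ (3F/5) − (3F/2) + F = 2.
Multiply by 10: (6 − 15 + 10)F = 20, i.e. 1F = 20.
So F = 20, E = 3·20/2 = 30, V = 3·20/5 = 12.

12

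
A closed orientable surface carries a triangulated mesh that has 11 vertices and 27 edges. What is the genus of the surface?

Every face is a triangle and each edge borders two faces, so 3F = 2·27, giving F = 18.
χ = V − E + F = 11 − 27 + 18 = 2.
For a closed orientable surface χ = 2 − 2g, so g = (2 − (2))/2 = 0.

0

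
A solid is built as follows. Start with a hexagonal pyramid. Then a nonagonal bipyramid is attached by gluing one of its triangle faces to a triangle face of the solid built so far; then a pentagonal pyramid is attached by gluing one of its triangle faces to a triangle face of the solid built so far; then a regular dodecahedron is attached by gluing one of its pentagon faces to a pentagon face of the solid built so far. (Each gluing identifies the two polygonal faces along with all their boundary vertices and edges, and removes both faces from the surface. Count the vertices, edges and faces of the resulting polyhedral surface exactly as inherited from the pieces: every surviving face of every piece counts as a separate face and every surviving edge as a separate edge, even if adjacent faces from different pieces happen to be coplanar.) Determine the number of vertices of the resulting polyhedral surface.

A hexagonal pyramid: V=7, E=12, F=7.
Attach a nonagonal bipyramid (V=11, E=27, F=18) along a 3-gon: merge 3 vertices and 3 edges, delete both glued faces → V=15, E=36, F=23.
Attach a pentagonal pyramid (V=6, E=10, F=6) along a 3-gon: merge 3 vertices and 3 edges, delete both glued faces → V=18, E=43, F=27.
Attach a regular dodecahedron (V=20, E=30, F=12) along a 5-gon: merge 5 vertices and 5 edges, delete both glued faces → V=33, E=68, F=37.
Check: V − E + F = 33 − 68 + 37 = 2.

33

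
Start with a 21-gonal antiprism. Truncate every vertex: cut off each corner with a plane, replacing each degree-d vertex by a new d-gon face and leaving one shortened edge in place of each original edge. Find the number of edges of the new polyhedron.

252

The base solid has V = 42, E = 84, F = 44.
Truncation replaces each original edge-end by a new vertex, so V′ = 2E = 168.
Each original edge survives, and each old vertex of degree d contributes d new edges; summing degrees gives Σd = 2E, so E′ = E + 2E = 3E = 252.
Each original face survives and each original vertex becomes one new face: F′ = F + V = 86.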